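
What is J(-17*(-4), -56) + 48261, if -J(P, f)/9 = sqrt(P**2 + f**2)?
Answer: 48261 - 36*sqrt(485) ≈ 47468.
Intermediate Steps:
J(P, f) = -9*sqrt(P**2 + f**2)
J(-17*(-4), -56) + 48261 = -9*sqrt((-17*(-4))**2 + (-56)**2) + 48261 = -9*sqrt(68**2 + 3136) + 48261 = -9*sqrt(4624 + 3136) + 48261 = -36*sqrt(485) + 48261 = 48261 - 36*sqrt(485)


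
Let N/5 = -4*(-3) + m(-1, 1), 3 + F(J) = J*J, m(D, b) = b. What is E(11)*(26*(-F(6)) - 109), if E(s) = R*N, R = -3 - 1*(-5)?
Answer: -125710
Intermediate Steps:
R = 2 (R = -3 + 5 = 2)
F(J) = -3 + J**2 (F(J) = -3 + J*J = -3 + J**2)
N = 65 (N = 5*(-4*(-3) + 1) = 5*(12 + 1) = 5*13 = 65)
E(s) = 130 (E(s) = 2*65 = 130)
E(11)*(26*(-F(6)) - 109) = 130*(26*(-(-3 + 6**2)) - 109) = 130*(26*(-(-3 + 36)) - 109) = 130*(26*(-1*33) - 109) = 130*(26*(-33) - 109) = 130*(-858 - 109) = 130*(-967) = -125710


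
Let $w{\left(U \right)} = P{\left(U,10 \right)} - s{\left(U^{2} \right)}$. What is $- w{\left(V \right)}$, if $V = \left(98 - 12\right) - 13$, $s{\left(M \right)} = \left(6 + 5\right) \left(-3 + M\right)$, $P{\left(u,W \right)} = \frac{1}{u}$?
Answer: $\frac{4276777}{73} \approx 58586.0$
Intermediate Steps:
$s{\left(M \right)} = -33 + 11 M$ ($s{\left(M \right)} = 11 \left(-3 + M\right) = -33 + 11 M$)
$V = 73$ ($V = 86 - 13 = 73$)
$w{\left(U \right)} = 33 + \frac{1}{U} - 11 U^{2}$ ($w{\left(U \right)} = \frac{1}{U} - \left(-33 + 11 U^{2}\right) = 33 + \frac{1}{U} - 11 U^{2}$)
$- w{\left(V \right)} = - (33 + \frac{1}{73} - 11 \cdot 73^{2}) = - (33 + \frac{1}{73} - 58619) = \left(-1\right) \left(- \frac{4276777}{73}\right) = \frac{4276777}{73}$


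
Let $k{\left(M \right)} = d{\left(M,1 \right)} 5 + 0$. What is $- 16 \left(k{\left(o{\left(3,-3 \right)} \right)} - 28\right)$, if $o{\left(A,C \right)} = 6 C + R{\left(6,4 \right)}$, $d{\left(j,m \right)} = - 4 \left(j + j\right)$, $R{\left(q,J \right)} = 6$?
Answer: $-7232$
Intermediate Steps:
$d{\left(j,m \right)} = - 8 j$ ($d{\left(j,m \right)} = - 4 \cdot 2 j = - 8 j$)
$o{\left(A,C \right)} = 6 + 6 C$ ($o{\left(A,C \right)} = 6 C + 6 = 6 + 6 C$)
$k{\left(M \right)} = - 40 M$ ($k{\left(M \right)} = - 8 M 5 + 0 = - 40 M + 0 = - 40 M$)
$- 16 \left(k{\left(o{\left(3,-3 \right)} \right)} - 28\right) = - 16 \left(- 40 \left(6 + 6 \left(-3\right)\right) - 28\right) = - 16 \left(- 40 \left(6 - 18\right) - 28\right) = - 16 \left(\left(-40\right) \left(-12\right) - 28\right) = - 16 \left(480 - 28\right) = \left(-16\right) 452 = -7232$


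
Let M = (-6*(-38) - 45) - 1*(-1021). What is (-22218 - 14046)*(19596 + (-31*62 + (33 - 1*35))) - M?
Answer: -640858612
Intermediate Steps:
M = 1204 (M = (228 - 45) + 1021 = 183 + 1021 = 1204)
(-22218 - 14046)*(19596 + (-31*62 + (33 - 1*35))) - M = (-22218 - 14046)*(19596 + (-31*62 + (33 - 1*35))) - 1*1204 = -36264*(19596 + (-1922 + (33 - 35))) - 1204 = -36264*(19596 + (-1922 - 2)) - 1204 = -36264*(19596 - 1924) - 1204 = -36264*17672 - 1204 = -640857408 - 1204 = -640858612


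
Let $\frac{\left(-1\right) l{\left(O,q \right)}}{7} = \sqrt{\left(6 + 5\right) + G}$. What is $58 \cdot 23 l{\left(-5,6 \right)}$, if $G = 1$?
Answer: $- 18676 \sqrt{3} \approx -32348.0$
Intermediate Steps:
$l{\left(O,q \right)} = - 14 \sqrt{3}$ ($l{\left(O,q \right)} = - 7 \sqrt{\left(6 + 5\right) + 1} = - 7 \sqrt{11 + 1} = - 7 \sqrt{12} = - 7 \cdot 2 \sqrt{3} = - 14 \sqrt{3}$)
$58 \cdot 23 l{\left(-5,6 \right)} = 58 \cdot 23 \left(- 14 \sqrt{3}\right) = 1334 \left(- 14 \sqrt{3}\right) = - 18676 \sqrt{3}$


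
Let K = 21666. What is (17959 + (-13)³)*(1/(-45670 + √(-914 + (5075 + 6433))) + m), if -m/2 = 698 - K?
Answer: 229777179124317742/347623051 - 2627*√10594/347623051 ≈ 6.6100e+8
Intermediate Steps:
m = 41936 (m = -2*(698 - 1*21666) = -2*(698 - 21666) = -2*(-20968) = 41936)
(17959 + (-13)³)*(1/(-45670 + √(-914 + (5075 + 6433))) + m) = (17959 + (-13)³)*(1/(-45670 + √(-914 + (5075 + 6433))) + 41936) = (17959 - 2197)*(1/(-45670 + √(-914 + 11508)) + 41936) = 15762*(1/(-45670 + √10594) + 41936) = 15762*(41936 + 1/(-45670 + √10594)) = 660995232 + 15762/(-45670 + √10594)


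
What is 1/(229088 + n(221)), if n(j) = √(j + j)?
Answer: 114544/26240655651 - √442/52481311302 ≈ 4.3647e-6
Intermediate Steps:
n(j) = √2*√j (n(j) = √(2*j) = √2*√j)
1/(229088 + n(221)) = 1/(229088 + √2*√221) = 1/(229088 + √442)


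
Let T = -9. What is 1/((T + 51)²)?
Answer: 1/1764 ≈ 0.00056689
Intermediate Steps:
1/((T + 51)²) = 1/((-9 + 51)²) = 1/(42²) = 1/1764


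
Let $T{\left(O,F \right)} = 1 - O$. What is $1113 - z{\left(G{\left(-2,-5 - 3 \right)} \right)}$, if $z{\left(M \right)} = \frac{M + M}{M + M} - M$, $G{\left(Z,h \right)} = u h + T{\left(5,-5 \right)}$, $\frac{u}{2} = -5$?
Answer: $1188$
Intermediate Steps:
$u = -10$ ($u = 2 \left(-5\right) = -10$)
$G{\left(Z,h \right)} = -4 - 10 h$ ($G{\left(Z,h \right)} = - 10 h + \left(1 - 5\right) = - 10 h - 4 = -4 - 10 h$)
$z{\left(M \right)} = 1 - M$ ($z{\left(M \right)} = \frac{2 M}{2 M} - M = 2 M \frac{1}{2 M} - M = 1 - M$)
$1113 - z{\left(G{\left(-2,-5 - 3 \right)} \right)} = 1113 - \left(1 - \left(-4 - 10 \left(-5 - 3\right)\right)\right) = 1113 - \left(1 - \left(-4 - -80\right)\right) = 1113 - \left(1 - \left(-4 + 80\right)\right) = 1113 - \left(1 - 76\right) = 1113 - -75 = 1113 + 75 = 1188$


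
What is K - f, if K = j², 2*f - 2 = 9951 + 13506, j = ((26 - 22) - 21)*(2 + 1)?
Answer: -18257/2 ≈ -9128.5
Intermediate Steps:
j = -51 (j = (4 - 21)*3 = -17*3 = -51)
f = 23459/2 (f = 1 + (9951 + 13506)/2 = 1 + (½)*23457 = 1 + 23457/2 = 23459/2 ≈ 11730.)
K = 2601 (K = (-51)² = 2601)
K - f = 2601 - 1*23459/2 = 2601 - 23459/2 = -18257/2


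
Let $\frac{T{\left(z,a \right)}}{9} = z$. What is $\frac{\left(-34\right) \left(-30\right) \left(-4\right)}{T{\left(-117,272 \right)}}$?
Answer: $\frac{1360}{351} \approx 3.8746$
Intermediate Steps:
$T{\left(z,a \right)} = 9 z$
$\frac{\left(-34\right) \left(-30\right) \left(-4\right)}{T{\left(-117,272 \right)}} = \frac{\left(-34\right) \left(-30\right) \left(-4\right)}{9 \left(-117\right)} = \frac{1020 \left(-4\right)}{-1053} = \left(-4080\right) \left(- \frac{1}{1053}\right) = \frac{1360}{351}$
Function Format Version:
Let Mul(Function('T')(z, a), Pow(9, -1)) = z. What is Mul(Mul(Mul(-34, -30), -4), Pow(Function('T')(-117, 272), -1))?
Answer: Rational(1360, 351) ≈ 3.8746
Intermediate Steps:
Function('T')(z, a) = Mul(9, z)
Mul(Mul(Mul(-34, -30), -4), Pow(Function('T')(-117, 272), -1)) = Mul(Mul(Mul(-34, -30), -4), Pow(Mul(9, -117), -1)) = Mul(Mul(1020, -4), Pow(-1053, -1)) = Mul(-4080, Rational(-1, 1053)) = Rational(1360, 351)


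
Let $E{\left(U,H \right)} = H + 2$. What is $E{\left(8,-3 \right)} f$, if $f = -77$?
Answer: $77$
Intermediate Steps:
$E{\left(U,H \right)} = 2 + H$
$E{\left(8,-3 \right)} f = \left(2 - 3\right) \left(-77\right) = \left(-1\right) \left(-77\right) = 77$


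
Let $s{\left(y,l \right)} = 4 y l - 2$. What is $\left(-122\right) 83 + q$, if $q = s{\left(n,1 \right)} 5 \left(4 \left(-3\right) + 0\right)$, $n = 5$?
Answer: $-11206$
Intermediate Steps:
$s{\left(y,l \right)} = -2 + 4 l y$ ($s{\left(y,l \right)} = 4 l y - 2 = -2 + 4 l y$)
$q = -1080$ ($q = \left(-2 + 4 \cdot 1 \cdot 5\right) 5 \left(4 \left(-3\right) + 0\right) = \left(-2 + 20\right) 5 \left(-12 + 0\right) = 18 \cdot 5 \left(-12\right) = 90 \left(-12\right) = -1080$)
$\left(-122\right) 83 + q = \left(-122\right) 83 - 1080 = -10126 - 1080 = -11206$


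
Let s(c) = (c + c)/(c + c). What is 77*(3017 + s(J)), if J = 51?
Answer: 232386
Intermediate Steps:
s(c) = 1 (s(c) = (2*c)/((2*c)) = (2*c)*(1/(2*c)) = 1)
77*(3017 + s(J)) = 77*(3017 + 1) = 77*3018 = 232386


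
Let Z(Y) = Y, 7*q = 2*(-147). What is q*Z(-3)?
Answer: 126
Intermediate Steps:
q = -42 (q = (2*(-147))/7 = (1/7)*(-294) = -42)
q*Z(-3) = -42*(-3) = 126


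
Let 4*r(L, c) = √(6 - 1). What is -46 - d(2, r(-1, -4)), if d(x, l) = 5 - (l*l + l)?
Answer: -811/16 + √5/4 ≈ -50.128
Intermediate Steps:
r(L, c) = √5/4 (r(L, c) = √(6 - 1)/4 = √5/4)
d(x, l) = 5 - l - l² (d(x, l) = 5 - (l² + l) = 5 - (l + l²) = 5 + (-l - l²) = 5 - l - l²)
-46 - d(2, r(-1, -4)) = -46 - (5 - √5/4 - (√5/4)²) = -46 - (5 - √5/4 - 1*5/16) = -46 - (5 - √5/4 - 5/16) = -46 - (75/16 - √5/4) = -46 + (-75/16 + √5/4) = -811/16 + √5/4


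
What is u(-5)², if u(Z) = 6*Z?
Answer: 900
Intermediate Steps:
u(-5)² = (6*(-5))² = (-30)² = 900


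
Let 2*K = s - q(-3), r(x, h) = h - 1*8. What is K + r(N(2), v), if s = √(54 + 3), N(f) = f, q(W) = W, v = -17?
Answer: -47/2 + √57/2 ≈ -19.725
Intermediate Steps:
r(x, h) = -8 + h (r(x, h) = h - 8 = -8 + h)
s = √57 ≈ 7.5498
K = 3/2 + √57/2 (K = (√57 - 1*(-3))/2 = (√57 + 3)/2 = (3 + √57)/2 = 3/2 + √57/2 ≈ 5.2749)
K + r(N(2), v) = (3/2 + √57/2) + (-8 - 17) = (3/2 + √57/2) - 25 = -47/2 + √57/2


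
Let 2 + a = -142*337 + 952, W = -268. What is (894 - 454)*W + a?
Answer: -164824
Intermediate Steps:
a = -46904 (a = -2 + (-142*337 + 952) = -2 + (-47854 + 952) = -2 - 46902 = -46904)
(894 - 454)*W + a = (894 - 454)*(-268) - 46904 = 440*(-268) - 46904 = -117920 - 46904 = -164824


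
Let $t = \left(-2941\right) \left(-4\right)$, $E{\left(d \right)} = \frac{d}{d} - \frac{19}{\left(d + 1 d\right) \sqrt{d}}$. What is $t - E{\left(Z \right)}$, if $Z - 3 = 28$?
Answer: $11763 + \frac{19 \sqrt{31}}{1922} \approx 11763.0$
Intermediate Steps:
$Z = 31$ ($Z = 3 + 28 = 31$)
$E{\left(d \right)} = 1 - \frac{19}{2 d^{\frac{3}{2}}}$ ($E{\left(d \right)} = 1 - \frac{19}{\left(d + d\right) \sqrt{d}} = 1 - \frac{19}{2 d \sqrt{d}} = 1 - \frac{19}{2 d^{\frac{3}{2}}}$)
$t = 11764$
$t - E{\left(Z \right)} = 11764 - \left(1 - \frac{19}{2 \cdot 31 \sqrt{31}}\right) = 11764 - \left(1 - \frac{19 \frac{\sqrt{31}}{961}}{2}\right) = 11764 - \left(1 - \frac{19 \sqrt{31}}{1922}\right) = 11763 + \frac{19 \sqrt{31}}{1922}$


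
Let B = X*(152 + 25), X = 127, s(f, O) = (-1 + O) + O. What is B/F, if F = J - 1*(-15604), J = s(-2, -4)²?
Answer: 22479/15685 ≈ 1.4332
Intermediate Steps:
s(f, O) = -1 + 2*O
J = 81 (J = (-1 + 2*(-4))² = (-1 - 8)² = (-9)² = 81)
B = 22479 (B = 127*(152 + 25) = 127*177 = 22479)
F = 15685 (F = 81 - 1*(-15604) = 81 + 15604 = 15685)
B/F = 22479/15685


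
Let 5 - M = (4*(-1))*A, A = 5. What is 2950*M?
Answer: 73750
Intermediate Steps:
M = 25 (M = 5 - 4*(-1)*5 = 5 - (-4)*5 = 5 - 1*(-20) = 5 + 20 = 25)
2950*M = 2950*25 = 73750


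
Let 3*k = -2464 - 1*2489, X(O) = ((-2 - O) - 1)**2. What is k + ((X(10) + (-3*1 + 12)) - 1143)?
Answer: -2616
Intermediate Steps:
X(O) = (-3 - O)**2
k = -1651 (k = (-2464 - 1*2489)/3 = (-2464 - 2489)/3 = (1/3)*(-4953) = -1651)
k + ((X(10) + (-3*1 + 12)) - 1143) = -1651 + (((3 + 10)**2 + (-3*1 + 12)) - 1143) = -1651 + ((13**2 + (-3 + 12)) - 1143) = -1651 + ((169 + 9) - 1143) = -1651 + (178 - 1143) = -1651 - 965 = -2616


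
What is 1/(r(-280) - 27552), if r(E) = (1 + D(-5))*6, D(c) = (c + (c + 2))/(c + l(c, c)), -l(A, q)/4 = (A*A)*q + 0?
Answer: -165/4545106 ≈ -3.6303e-5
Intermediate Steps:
l(A, q) = -4*q*A² (l(A, q) = -4*((A*A)*q + 0) = -4*(A²*q + 0) = -4*(q*A² + 0) = -4*q*A²)
D(c) = (2 + 2*c)/(c - 4*c³) (D(c) = (c + (c + 2))/(c - 4*c*c²) = (c + (2 + c))/(c - 4*c³) = (2 + 2*c)/(c - 4*c³))
r(E) = 974/165 (r(E) = (1 + (-2 - 2*(-5))/(-1*(-5) + 4*(-5)³))*6 = (1 + (-2 + 10)/(5 + 4*(-125)))*6 = (1 + 8/(5 - 500))*6 = (1 + 8/(-495))*6 = (1 - 1/495*8)*6 = (1 - 8/495)*6 = (487/495)*6 = 974/165)
1/(r(-280) - 27552) = 1/(974/165 - 27552) = 1/(-4545106/165) = -165/4545106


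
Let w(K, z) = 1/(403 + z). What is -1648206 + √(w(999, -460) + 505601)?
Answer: -1648206 + 2*√410674398/57 ≈ -1.6475e+6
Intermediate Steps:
-1648206 + √(w(999, -460) + 505601) = -1648206 + √(1/(403 - 460) + 505601) = -1648206 + √(1/(-57) + 505601) = -1648206 + √(-1/57 + 505601) = -1648206 + √(28819256/57) = -1648206 + 2*√410674398/57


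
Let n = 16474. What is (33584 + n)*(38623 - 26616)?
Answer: 601046406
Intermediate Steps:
(33584 + n)*(38623 - 26616) = (33584 + 16474)*(38623 - 26616) = 50058*12007 = 601046406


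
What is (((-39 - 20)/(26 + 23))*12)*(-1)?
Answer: 708/49 ≈ 14.449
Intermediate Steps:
(((-39 - 20)/(26 + 23))*12)*(-1) = (-59/49*12)*(-1) = (-59*1/49*12)*(-1) = -59/49*12*(-1) = -708/49*(-1) = 708/49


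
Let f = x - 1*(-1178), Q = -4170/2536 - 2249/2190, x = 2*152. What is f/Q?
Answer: -2057697720/3708941 ≈ -554.79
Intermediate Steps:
x = 304
Q = -3708941/1388460 (Q = -4170*1/2536 - 2249*1/2190 = -2085/1268 - 2249/2190 = -3708941/1388460 ≈ -2.6713)
f = 1482 (f = 304 - 1*(-1178) = 304 + 1178 = 1482)
f/Q = 1482/(-3708941/1388460) = 1482*(-1388460/3708941) = -2057697720/3708941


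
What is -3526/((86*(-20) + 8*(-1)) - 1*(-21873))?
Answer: -3526/20145 ≈ -0.17503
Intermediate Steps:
-3526/((86*(-20) + 8*(-1)) - 1*(-21873)) = -3526/((-1720 - 8) + 21873) = -3526/(-1728 + 21873) = -3526/20145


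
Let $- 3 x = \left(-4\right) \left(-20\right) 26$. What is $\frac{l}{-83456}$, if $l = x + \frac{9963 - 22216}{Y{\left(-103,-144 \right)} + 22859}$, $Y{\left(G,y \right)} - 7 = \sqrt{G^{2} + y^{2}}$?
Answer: $\frac{544155781087}{65449025735424} - \frac{12253 \sqrt{31345}}{43632683823616} \approx 0.0083141$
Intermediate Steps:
$Y{\left(G,y \right)} = 7 + \sqrt{G^{2} + y^{2}}$
$x = - \frac{2080}{3}$ ($x = - \frac{\left(-4\right) \left(-20\right) 26}{3} = - \frac{80 \cdot 26}{3} = \left(- \frac{1}{3}\right) 2080 = - \frac{2080}{3} \approx -693.33$)
$l = - \frac{2080}{3} - \frac{12253}{22866 + \sqrt{31345}}$ ($l = - \frac{2080}{3} + \frac{9963 - 22216}{\left(7 + \sqrt{\left(-103\right)^{2} + \left(-144\right)^{2}}\right) + 22859} = - \frac{2080}{3} - \frac{12253}{\left(7 + \sqrt{10609 + 20736}\right) + 22859} = - \frac{2080}{3} - \frac{12253}{\left(7 + \sqrt{31345}\right) + 22859} = - \frac{2080}{3} - \frac{12253}{22866 + \sqrt{31345}} \approx -693.87$)
$\frac{l}{-83456} = \frac{- \frac{1088311562174}{1568467833} + \frac{12253 \sqrt{31345}}{522822611}}{-83456} = \left(- \frac{1088311562174}{1568467833} + \frac{12253 \sqrt{31345}}{522822611}\right) \left(- \frac{1}{83456}\right) = \frac{544155781087}{65449025735424} - \frac{12253 \sqrt{31345}}{43632683823616}$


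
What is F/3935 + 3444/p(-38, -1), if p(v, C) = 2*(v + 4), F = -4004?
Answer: -3456103/66895 ≈ -51.665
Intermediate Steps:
p(v, C) = 8 + 2*v (p(v, C) = 2*(4 + v) = 8 + 2*v)
F/3935 + 3444/p(-38, -1) = -4004/3935 + 3444/(8 + 2*(-38)) = -4004*1/3935 + 3444/(8 - 76) = -4004/3935 + 3444/(-68) = -4004/3935 + 3444*(-1/68) = -4004/3935 - 861/17 = -3456103/66895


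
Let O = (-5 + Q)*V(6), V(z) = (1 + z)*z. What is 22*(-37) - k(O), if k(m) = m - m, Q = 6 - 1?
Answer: -814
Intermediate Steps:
V(z) = z*(1 + z)
Q = 5
O = 0 (O = (-5 + 5)*(6*(1 + 6)) = 0*(6*7) = 0*42 = 0)
k(m) = 0
22*(-37) - k(O) = 22*(-37) - 1*0 = -814 + 0 = -814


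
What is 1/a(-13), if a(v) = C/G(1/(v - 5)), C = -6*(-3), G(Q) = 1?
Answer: 1/18 ≈ 0.055556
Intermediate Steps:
C = 18
a(v) = 18 (a(v) = 18/1 = 18*1 = 18)
1/a(-13) = 1/18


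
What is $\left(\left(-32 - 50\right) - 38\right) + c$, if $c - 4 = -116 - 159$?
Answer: $-391$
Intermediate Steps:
$c = -271$ ($c = 4 - 275 = -271$)
$\left(\left(-32 - 50\right) - 38\right) + c = \left(\left(-32 - 50\right) - 38\right) - 271 = \left(-82 - 38\right) - 271 = -120 - 271 = -391$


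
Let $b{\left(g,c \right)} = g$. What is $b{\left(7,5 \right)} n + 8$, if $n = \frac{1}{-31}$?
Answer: $\frac{241}{31} \approx 7.7742$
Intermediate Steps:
$n = - \frac{1}{31} \approx -0.032258$
$b{\left(7,5 \right)} n + 8 = 7 \left(- \frac{1}{31}\right) + 8 = - \frac{7}{31} + 8 = \frac{241}{31}$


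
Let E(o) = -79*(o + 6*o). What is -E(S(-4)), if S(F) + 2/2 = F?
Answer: -2765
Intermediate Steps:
S(F) = -1 + F
E(o) = -553*o
-E(S(-4)) = -(-553)*(-1 - 4) = -(-553)*(-5) = -1*2765 = -2765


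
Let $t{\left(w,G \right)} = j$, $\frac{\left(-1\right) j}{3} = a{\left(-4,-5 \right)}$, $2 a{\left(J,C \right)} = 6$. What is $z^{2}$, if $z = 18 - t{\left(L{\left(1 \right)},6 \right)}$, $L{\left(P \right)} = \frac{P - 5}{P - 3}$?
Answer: $729$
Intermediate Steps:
$a{\left(J,C \right)} = 3$ ($a{\left(J,C \right)} = \frac{1}{2} \cdot 6 = 3$)
$j = -9$ ($j = \left(-3\right) 3 = -9$)
$L{\left(P \right)} = \frac{-5 + P}{-3 + P}$
$t{\left(w,G \right)} = -9$
$z = 27$ ($z = 18 - -9 = 18 + 9 = 27$)
$z^{2} = 27^{2} = 729$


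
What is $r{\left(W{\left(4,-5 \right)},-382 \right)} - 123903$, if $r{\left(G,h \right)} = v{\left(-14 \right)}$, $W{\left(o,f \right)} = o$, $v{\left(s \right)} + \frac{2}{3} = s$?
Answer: $- \frac{371753}{3} \approx -1.2392 \cdot 10^{5}$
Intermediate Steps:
$v{\left(s \right)} = - \frac{2}{3} + s$
$r{\left(G,h \right)} = - \frac{44}{3}$ ($r{\left(G,h \right)} = - \frac{2}{3} - 14 = - \frac{44}{3}$)
$r{\left(W{\left(4,-5 \right)},-382 \right)} - 123903 = - \frac{44}{3} - 123903 = - \frac{371753}{3}$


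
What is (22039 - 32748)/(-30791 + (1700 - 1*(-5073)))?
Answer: 10709/24018 ≈ 0.44587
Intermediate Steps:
(22039 - 32748)/(-30791 + (1700 - 1*(-5073))) = -10709/(-30791 + (1700 + 5073)) = -10709/(-30791 + 6773) = -10709/(-24018) = -10709*(-1/24018) = 10709/24018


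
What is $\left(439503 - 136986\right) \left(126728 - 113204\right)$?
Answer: $4091239908$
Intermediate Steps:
$\left(439503 - 136986\right) \left(126728 - 113204\right) = 302517 \cdot 13524 = 4091239908$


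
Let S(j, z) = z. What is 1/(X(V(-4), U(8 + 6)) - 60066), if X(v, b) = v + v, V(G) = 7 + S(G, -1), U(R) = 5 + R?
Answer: -1/60054 ≈ -1.6652e-5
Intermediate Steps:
V(G) = 6 (V(G) = 7 - 1 = 6)
X(v, b) = 2*v
1/(X(V(-4), U(8 + 6)) - 60066) = 1/(2*6 - 60066) = 1/(12 - 60066) = 1/(-60054) = -1/60054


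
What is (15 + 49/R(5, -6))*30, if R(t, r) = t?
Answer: 744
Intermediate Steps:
(15 + 49/R(5, -6))*30 = (15 + 49/5)*30 = (124/5)*30 = 744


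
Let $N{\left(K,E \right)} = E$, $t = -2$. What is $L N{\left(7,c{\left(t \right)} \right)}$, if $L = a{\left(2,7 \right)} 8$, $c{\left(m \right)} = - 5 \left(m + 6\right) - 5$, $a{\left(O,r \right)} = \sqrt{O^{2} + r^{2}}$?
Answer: $- 200 \sqrt{53} \approx -1456.0$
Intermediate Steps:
$c{\left(m \right)} = -35 - 5 m$ ($c{\left(m \right)} = - 5 \left(6 + m\right) - 5 = \left(-30 - 5 m\right) - 5 = -35 - 5 m$)
$L = 8 \sqrt{53}$ ($L = \sqrt{2^{2} + 7^{2}} \cdot 8 = \sqrt{4 + 49} \cdot 8 = \sqrt{53} \cdot 8 = 8 \sqrt{53} \approx 58.241$)
$L N{\left(7,c{\left(t \right)} \right)} = 8 \sqrt{53} \left(-35 - -10\right) = 8 \sqrt{53} \left(-35 + 10\right) = 8 \sqrt{53} \left(-25\right) = - 200 \sqrt{53}$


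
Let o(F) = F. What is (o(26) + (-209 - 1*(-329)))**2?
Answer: 21316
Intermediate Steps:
(o(26) + (-209 - 1*(-329)))**2 = (26 + (-209 - 1*(-329)))**2 = (26 + (-209 + 329))**2 = (26 + 120)**2 = 146**2 = 21316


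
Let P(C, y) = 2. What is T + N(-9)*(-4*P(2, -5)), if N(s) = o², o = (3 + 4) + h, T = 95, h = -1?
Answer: -193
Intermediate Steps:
o = 6 (o = (3 + 4) - 1 = 7 - 1 = 6)
N(s) = 36 (N(s) = 6² = 36)
T + N(-9)*(-4*P(2, -5)) = 95 + 36*(-4*2) = 95 + 36*(-8) = 95 - 288 = -193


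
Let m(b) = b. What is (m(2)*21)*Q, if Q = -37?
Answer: -1554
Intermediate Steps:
(m(2)*21)*Q = (2*21)*(-37) = 42*(-37) = -1554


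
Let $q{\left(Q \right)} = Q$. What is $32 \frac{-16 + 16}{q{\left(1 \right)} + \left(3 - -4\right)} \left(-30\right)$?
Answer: $0$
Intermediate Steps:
$32 \frac{-16 + 16}{q{\left(1 \right)} + \left(3 - -4\right)} \left(-30\right) = 32 \frac{-16 + 16}{1 + \left(3 - -4\right)} \left(-30\right) = 32 \frac{0}{1 + \left(3 + 4\right)} \left(-30\right) = 32 \frac{0}{1 + 7} \left(-30\right) = 32 \cdot \frac{0}{8} \left(-30\right) = 32 \cdot 0 \cdot \frac{1}{8} \left(-30\right) = 32 \cdot 0 \left(-30\right) = 0 \left(-30\right) = 0$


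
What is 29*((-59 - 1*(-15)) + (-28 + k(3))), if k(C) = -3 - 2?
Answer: -2233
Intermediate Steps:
k(C) = -5
29*((-59 - 1*(-15)) + (-28 + k(3))) = 29*((-59 - 1*(-15)) + (-28 - 5)) = 29*((-59 + 15) - 33) = 29*(-44 - 33) = 29*(-77) = -2233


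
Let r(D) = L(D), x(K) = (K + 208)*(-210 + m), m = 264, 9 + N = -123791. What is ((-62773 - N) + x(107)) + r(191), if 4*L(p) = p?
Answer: 312339/4 ≈ 78085.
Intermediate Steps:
N = -123800 (N = -9 - 123791 = -123800)
L(p) = p/4
x(K) = 11232 + 54*K (x(K) = (K + 208)*(-210 + 264) = (208 + K)*54 = 11232 + 54*K)
r(D) = D/4
((-62773 - N) + x(107)) + r(191) = ((-62773 - 1*(-123800)) + (11232 + 54*107)) + (¼)*191 = ((-62773 + 123800) + (11232 + 5778)) + 191/4 = (61027 + 17010) + 191/4 = 78037 + 191/4 = 312339/4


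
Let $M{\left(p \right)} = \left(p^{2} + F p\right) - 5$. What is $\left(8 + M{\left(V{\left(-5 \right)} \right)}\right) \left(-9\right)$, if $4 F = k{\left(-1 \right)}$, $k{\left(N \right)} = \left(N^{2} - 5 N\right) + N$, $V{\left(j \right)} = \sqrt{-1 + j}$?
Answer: $27 - \frac{45 i \sqrt{6}}{4} \approx 27.0 - 27.557 i$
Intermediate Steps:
$k{\left(N \right)} = N^{2} - 4 N$
$F = \frac{5}{4}$ ($F = \frac{\left(-1\right) \left(-4 - 1\right)}{4} = \frac{\left(-1\right) \left(-5\right)}{4} = \frac{1}{4} \cdot 5 = \frac{5}{4} \approx 1.25$)
$M{\left(p \right)} = -5 + p^{2} + \frac{5 p}{4}$ ($M{\left(p \right)} = \left(p^{2} + \frac{5 p}{4}\right) - 5 = -5 + p^{2} + \frac{5 p}{4}$)
$\left(8 + M{\left(V{\left(-5 \right)} \right)}\right) \left(-9\right) = \left(8 + \left(-5 + \left(\sqrt{-1 - 5}\right)^{2} + \frac{5 \sqrt{-1 - 5}}{4}\right)\right) \left(-9\right) = \left(8 + \left(-5 + \left(\sqrt{-6}\right)^{2} + \frac{5 \sqrt{-6}}{4}\right)\right) \left(-9\right) = \left(8 + \left(-5 + \left(i \sqrt{6}\right)^{2} + \frac{5 i \sqrt{6}}{4}\right)\right) \left(-9\right) = \left(8 - \left(11 - \frac{5 i \sqrt{6}}{4}\right)\right) \left(-9\right) = \left(-3 + \frac{5 i \sqrt{6}}{4}\right) \left(-9\right) = 27 - \frac{45 i \sqrt{6}}{4}$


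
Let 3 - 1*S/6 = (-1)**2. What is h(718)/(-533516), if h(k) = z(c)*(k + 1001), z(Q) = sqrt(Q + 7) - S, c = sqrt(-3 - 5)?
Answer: 5157/133379 - 1719*sqrt(7 + 2*I*sqrt(2))/533516 ≈ 0.029974 - 0.0016894*I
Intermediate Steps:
c = 2*I*sqrt(2) (c = sqrt(-8) = 2*I*sqrt(2) ≈ 2.8284*I)
S = 12 (S = 18 - 6*(-1)**2 = 18 - 6*1 = 18 - 6 = 12)
z(Q) = -12 + sqrt(7 + Q) (z(Q) = sqrt(Q + 7) - 1*12 = sqrt(7 + Q) - 12 = -12 + sqrt(7 + Q))
h(k) = (-12 + sqrt(7 + 2*I*sqrt(2)))*(1001 + k) (h(k) = (-12 + sqrt(7 + 2*I*sqrt(2)))*(k + 1001) = (-12 + sqrt(7 + 2*I*sqrt(2)))*(1001 + k))
h(718)/(-533516) = -(12 - sqrt(7 + 2*I*sqrt(2)))*(1001 + 718)/(-533516) = -1*(12 - sqrt(7 + 2*I*sqrt(2)))*1719*(-1/533516) = (-20628 + 1719*sqrt(7 + 2*I*sqrt(2)))*(-1/533516) = 5157/133379 - 1719*sqrt(7 + 2*I*sqrt(2))/533516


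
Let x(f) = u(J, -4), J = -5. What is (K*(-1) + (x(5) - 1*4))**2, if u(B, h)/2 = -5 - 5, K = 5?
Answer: 841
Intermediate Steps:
u(B, h) = -20 (u(B, h) = 2*(-5 - 5) = 2*(-10) = -20)
x(f) = -20
(K*(-1) + (x(5) - 1*4))**2 = (5*(-1) + (-20 - 1*4))**2 = (-5 + (-20 - 4))**2 = (-5 - 24)**2 = (-29)**2 = 841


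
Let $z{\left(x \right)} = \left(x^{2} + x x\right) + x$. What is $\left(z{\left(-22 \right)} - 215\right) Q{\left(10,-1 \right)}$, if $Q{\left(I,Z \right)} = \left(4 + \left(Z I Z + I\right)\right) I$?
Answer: $175440$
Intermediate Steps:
$z{\left(x \right)} = x + 2 x^{2}$ ($z{\left(x \right)} = \left(x^{2} + x^{2}\right) + x = 2 x^{2} + x = x + 2 x^{2}$)
$Q{\left(I,Z \right)} = I \left(4 + I + I Z^{2}\right)$ ($Q{\left(I,Z \right)} = \left(4 + \left(I Z Z + I\right)\right) I = \left(4 + \left(I Z^{2} + I\right)\right) I = \left(4 + \left(I + I Z^{2}\right)\right) I = \left(4 + I + I Z^{2}\right) I = I \left(4 + I + I Z^{2}\right)$)
$\left(z{\left(-22 \right)} - 215\right) Q{\left(10,-1 \right)} = \left(- 22 \left(1 + 2 \left(-22\right)\right) - 215\right) 10 \left(4 + 10 + 10 \left(-1\right)^{2}\right) = \left(- 22 \left(1 - 44\right) - 215\right) 10 \left(4 + 10 + 10 \cdot 1\right) = \left(\left(-22\right) \left(-43\right) - 215\right) 10 \left(4 + 10 + 10\right) = \left(946 - 215\right) 10 \cdot 24 = 731 \cdot 240 = 175440$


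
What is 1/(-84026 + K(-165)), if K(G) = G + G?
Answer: -1/84356 ≈ -1.1855e-5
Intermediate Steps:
K(G) = 2*G
1/(-84026 + K(-165)) = 1/(-84026 + 2*(-165)) = 1/(-84026 - 330) = 1/(-84356) = -1/84356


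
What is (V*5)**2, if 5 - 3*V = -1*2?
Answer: 1225/9 ≈ 136.11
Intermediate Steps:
V = 7/3 (V = 5/3 - (-1)*2/3 = 5/3 - 1/3*(-2) = 5/3 + 2/3 = 7/3 ≈ 2.3333)
(V*5)**2 = ((7/3)*5)**2 = (35/3)**2 = 1225/9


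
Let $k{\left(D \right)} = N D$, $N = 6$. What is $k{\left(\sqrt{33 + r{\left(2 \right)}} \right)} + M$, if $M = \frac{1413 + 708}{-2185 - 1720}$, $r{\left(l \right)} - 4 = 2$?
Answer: $- \frac{2121}{3905} + 6 \sqrt{39} \approx 36.927$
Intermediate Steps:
$r{\left(l \right)} = 6$ ($r{\left(l \right)} = 4 + 2 = 6$)
$k{\left(D \right)} = 6 D$
$M = - \frac{2121}{3905}$ ($M = \frac{2121}{-3905} = 2121 \left(- \frac{1}{3905}\right) = - \frac{2121}{3905} \approx -0.54315$)
$k{\left(\sqrt{33 + r{\left(2 \right)}} \right)} + M = 6 \sqrt{33 + 6} - \frac{2121}{3905} = 6 \sqrt{39} - \frac{2121}{3905} = - \frac{2121}{3905} + 6 \sqrt{39}$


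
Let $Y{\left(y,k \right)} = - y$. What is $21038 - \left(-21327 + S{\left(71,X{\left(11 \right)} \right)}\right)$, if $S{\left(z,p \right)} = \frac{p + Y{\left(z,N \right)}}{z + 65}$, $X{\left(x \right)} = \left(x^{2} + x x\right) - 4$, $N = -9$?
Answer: $\frac{5761473}{136} \approx 42364.0$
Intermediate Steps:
$X{\left(x \right)} = -4 + 2 x^{2}$ ($X{\left(x \right)} = \left(x^{2} + x^{2}\right) - 4 = 2 x^{2} - 4 = -4 + 2 x^{2}$)
$S{\left(z,p \right)} = \frac{p - z}{65 + z}$ ($S{\left(z,p \right)} = \frac{p - z}{z + 65} = \frac{p - z}{65 + z}$)
$21038 - \left(-21327 + S{\left(71,X{\left(11 \right)} \right)}\right) = 21038 + \left(21327 - \frac{\left(-4 + 2 \cdot 11^{2}\right) - 71}{65 + 71}\right) = 21038 + \left(21327 - \frac{\left(-4 + 2 \cdot 121\right) - 71}{136}\right) = 21038 + \left(21327 - \frac{\left(-4 + 242\right) - 71}{136}\right) = 21038 + \left(21327 - \frac{238 - 71}{136}\right) = 21038 + \left(21327 - \frac{1}{136} \cdot 167\right) = 21038 + \left(21327 - \frac{167}{136}\right) = 21038 + \frac{2900305}{136} = \frac{5761473}{136}$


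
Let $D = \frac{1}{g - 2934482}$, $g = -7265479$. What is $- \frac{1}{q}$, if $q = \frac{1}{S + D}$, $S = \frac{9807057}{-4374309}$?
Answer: $\frac{33343867766362}{14872593733983} \approx 2.242$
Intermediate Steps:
$S = - \frac{3269019}{1458103}$ ($S = 9807057 \left(- \frac{1}{4374309}\right) = - \frac{3269019}{1458103} \approx -2.242$)
$D = - \frac{1}{10199961}$ ($D = \frac{1}{-7265479 - 2934482} = \frac{1}{-10199961} = - \frac{1}{10199961} \approx -9.804 \cdot 10^{-8}$)
$q = - \frac{14872593733983}{33343867766362}$ ($q = \frac{1}{- \frac{3269019}{1458103} - \frac{1}{10199961}} = \frac{1}{- \frac{33343867766362}{14872593733983}} = - \frac{14872593733983}{33343867766362} \approx -0.44604$)
$- \frac{1}{q} = - \frac{1}{- \frac{14872593733983}{33343867766362}} = \left(-1\right) \left(- \frac{33343867766362}{14872593733983}\right) = \frac{33343867766362}{14872593733983}$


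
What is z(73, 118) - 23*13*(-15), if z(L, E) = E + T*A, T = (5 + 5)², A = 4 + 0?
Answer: 5003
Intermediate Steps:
A = 4
T = 100 (T = 10² = 100)
z(L, E) = 400 + E (z(L, E) = E + 100*4 = E + 400 = 400 + E)
z(73, 118) - 23*13*(-15) = (400 + 118) - 23*13*(-15) = 518 - 299*(-15) = 518 + 4485 = 5003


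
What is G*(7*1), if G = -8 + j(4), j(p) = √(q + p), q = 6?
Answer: -56 + 7*√10 ≈ -33.864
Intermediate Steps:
j(p) = √(6 + p)
G = -8 + √10 (G = -8 + √(6 + 4) = -8 + √10 ≈ -4.8377)
G*(7*1) = (-8 + √10)*(7*1) = (-8 + √10)*7 = -56 + 7*√10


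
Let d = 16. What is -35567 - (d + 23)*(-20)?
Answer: -34787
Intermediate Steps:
-35567 - (d + 23)*(-20) = -35567 - (16 + 23)*(-20) = -35567 - 39*(-20) = -35567 - 1*(-780) = -35567 + 780 = -34787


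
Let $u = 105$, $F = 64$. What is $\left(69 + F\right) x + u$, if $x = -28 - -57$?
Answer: $3962$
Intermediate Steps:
$x = 29$ ($x = -28 + 57 = 29$)
$\left(69 + F\right) x + u = \left(69 + 64\right) 29 + 105 = 133 \cdot 29 + 105 = 3857 + 105 = 3962$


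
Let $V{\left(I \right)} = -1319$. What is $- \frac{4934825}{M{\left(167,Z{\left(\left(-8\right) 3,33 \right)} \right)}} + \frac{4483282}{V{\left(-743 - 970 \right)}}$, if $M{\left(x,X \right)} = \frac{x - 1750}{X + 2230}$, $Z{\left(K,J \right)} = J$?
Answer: $\frac{14722847302619}{2087977} \approx 7.0512 \cdot 10^{6}$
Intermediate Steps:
$M{\left(x,X \right)} = \frac{-1750 + x}{2230 + X}$
$- \frac{4934825}{M{\left(167,Z{\left(\left(-8\right) 3,33 \right)} \right)}} + \frac{4483282}{V{\left(-743 - 970 \right)}} = - \frac{4934825}{\frac{1}{2230 + 33} \left(-1750 + 167\right)} + \frac{4483282}{-1319} = - \frac{4934825}{\frac{1}{2263} \left(-1583\right)} + 4483282 \left(- \frac{1}{1319}\right) = - \frac{4934825}{\frac{1}{2263} \left(-1583\right)} - \frac{4483282}{1319} = - \frac{4934825}{- \frac{1583}{2263}} - \frac{4483282}{1319} = \left(-4934825\right) \left(- \frac{2263}{1583}\right) - \frac{4483282}{1319} = \frac{11167508975}{1583} - \frac{4483282}{1319} = \frac{14722847302619}{2087977}$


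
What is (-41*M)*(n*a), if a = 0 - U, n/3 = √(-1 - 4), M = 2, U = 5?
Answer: 1230*I*√5 ≈ 2750.4*I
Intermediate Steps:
n = 3*I*√5 (n = 3*√(-1 - 4) = 3*√(-5) = 3*(I*√5) = 3*I*√5 ≈ 6.7082*I)
a = -5 (a = 0 - 1*5 = 0 - 5 = -5)
(-41*M)*(n*a) = (-41*2)*((3*I*√5)*(-5)) = -(-1230)*I*√5 = 1230*I*√5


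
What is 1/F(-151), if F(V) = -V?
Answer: 1/151 ≈ 0.0066225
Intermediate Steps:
1/F(-151) = 1/(-1*(-151)) = 1/151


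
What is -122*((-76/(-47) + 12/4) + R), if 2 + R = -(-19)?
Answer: -123952/47 ≈ -2637.3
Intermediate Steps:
R = 17 (R = -2 - (-19) = -2 - 1*(-19) = -2 + 19 = 17)
-122*((-76/(-47) + 12/4) + R) = -122*((-76/(-47) + 12/4) + 17) = -122*((-76*(-1/47) + 12*(¼)) + 17) = -122*((76/47 + 3) + 17) = -122*(217/47 + 17) = -122*1016/47 = -123952/47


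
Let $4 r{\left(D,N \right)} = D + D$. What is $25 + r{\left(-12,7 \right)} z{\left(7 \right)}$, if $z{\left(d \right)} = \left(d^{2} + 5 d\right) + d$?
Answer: $-521$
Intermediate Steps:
$r{\left(D,N \right)} = \frac{D}{2}$ ($r{\left(D,N \right)} = \frac{D + D}{4} = \frac{2 D}{4} = \frac{D}{2}$)
$z{\left(d \right)} = d^{2} + 6 d$
$25 + r{\left(-12,7 \right)} z{\left(7 \right)} = 25 + \frac{1}{2} \left(-12\right) 7 \left(6 + 7\right) = 25 - 6 \cdot 7 \cdot 13 = 25 - 546 = -521$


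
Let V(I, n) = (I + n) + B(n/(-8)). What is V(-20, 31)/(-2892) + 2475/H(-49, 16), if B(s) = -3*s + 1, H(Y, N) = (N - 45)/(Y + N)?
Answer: 629875773/223648 ≈ 2816.4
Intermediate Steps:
H(Y, N) = (-45 + N)/(N + Y)
B(s) = 1 - 3*s
V(I, n) = 1 + I + 11*n/8 (V(I, n) = (I + n) + (1 - 3*n/(-8)) = (I + n) + (1 - 3*n*(-1)/8) = (I + n) + (1 - (-3)*n/8) = (I + n) + (1 + 3*n/8) = 1 + I + 11*n/8)
V(-20, 31)/(-2892) + 2475/H(-49, 16) = (1 - 20 + (11/8)*31)/(-2892) + 2475/(((-45 + 16)/(16 - 49))) = (1 - 20 + 341/8)*(-1/2892) + 2475/((-29/(-33))) = (189/8)*(-1/2892) + 2475/((-1/33*(-29))) = -63/7712 + 2475/(29/33) = -63/7712 + 2475*(33/29) = -63/7712 + 81675/29 = 629875773/223648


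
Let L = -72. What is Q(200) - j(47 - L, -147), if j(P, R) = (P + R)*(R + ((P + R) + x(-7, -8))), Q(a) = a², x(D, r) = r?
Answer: 34876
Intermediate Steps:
j(P, R) = (P + R)*(-8 + P + 2*R) (j(P, R) = (P + R)*(R + ((P + R) - 8)) = (P + R)*(R + (-8 + P + R)) = (P + R)*(-8 + P + 2*R))
Q(200) - j(47 - L, -147) = 200² - ((47 - 1*(-72))² - 8*(47 - 1*(-72)) - 8*(-147) + 2*(-147)² + 3*(47 - 1*(-72))*(-147)) = 40000 - ((47 + 72)² - 8*(47 + 72) + 1176 + 2*21609 + 3*(47 + 72)*(-147)) = 40000 - (119² - 8*119 + 1176 + 43218 + 3*119*(-147)) = 40000 - (14161 - 952 + 1176 + 43218 - 52479) = 40000 - 1*5124 = 40000 - 5124 = 34876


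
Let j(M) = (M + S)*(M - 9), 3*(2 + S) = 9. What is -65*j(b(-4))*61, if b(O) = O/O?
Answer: 63440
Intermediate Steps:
S = 1 (S = -2 + (1/3)*9 = -2 + 3 = 1)
b(O) = 1
j(M) = (1 + M)*(-9 + M) (j(M) = (M + 1)*(M - 9) = (1 + M)*(-9 + M))
-65*j(b(-4))*61 = -65*(-9 + 1**2 - 8*1)*61 = -65*(-9 + 1 - 8)*61 = -65*(-16)*61 = 1040*61 = 63440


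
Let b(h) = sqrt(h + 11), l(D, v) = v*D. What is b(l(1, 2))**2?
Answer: 13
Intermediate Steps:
l(D, v) = D*v
b(h) = sqrt(11 + h)
b(l(1, 2))**2 = (sqrt(11 + 1*2))**2 = (sqrt(11 + 2))**2 = (sqrt(13))**2 = 13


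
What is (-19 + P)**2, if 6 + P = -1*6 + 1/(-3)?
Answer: 8836/9 ≈ 981.78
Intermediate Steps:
P = -37/3 (P = -6 + (-1*6 + 1/(-3)) = -6 + (-6 - 1/3) = -6 - 19/3 = -37/3 ≈ -12.333)
(-19 + P)**2 = (-19 - 37/3)**2 = (-94/3)**2 = 8836/9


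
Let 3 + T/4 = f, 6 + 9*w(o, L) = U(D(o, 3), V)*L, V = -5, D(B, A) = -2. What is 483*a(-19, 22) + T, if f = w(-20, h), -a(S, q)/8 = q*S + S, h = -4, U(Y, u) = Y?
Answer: 15197012/9 ≈ 1.6886e+6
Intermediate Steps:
a(S, q) = -8*S - 8*S*q (a(S, q) = -8*(q*S + S) = -8*(S*q + S) = -8*(S + S*q) = -8*S - 8*S*q)
w(o, L) = -⅔ - 2*L/9 (w(o, L) = -⅔ + (-2*L)/9 = -⅔ - 2*L/9)
f = 2/9 (f = -⅔ - 2/9*(-4) = -⅔ + 8/9 = 2/9 ≈ 0.22222)
T = -100/9 (T = -12 + 4*(2/9) = -12 + 8/9 = -100/9 ≈ -11.111)
483*a(-19, 22) + T = 483*(-8*(-19)*(1 + 22)) - 100/9 = 483*(-8*(-19)*23) - 100/9 = 483*3496 - 100/9 = 1688568 - 100/9 = 15197012/9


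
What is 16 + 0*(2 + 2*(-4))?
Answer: 16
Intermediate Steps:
16 + 0*(2 + 2*(-4)) = 16 + 0*(2 - 8) = 16 + 0*(-6) = 16 + 0 = 16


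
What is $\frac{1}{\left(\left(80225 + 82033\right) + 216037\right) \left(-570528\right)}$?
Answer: $- \frac{1}{215827889760} \approx -4.6333 \cdot 10^{-12}$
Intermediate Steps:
$\frac{1}{\left(\left(80225 + 82033\right) + 216037\right) \left(-570528\right)} = \frac{1}{162258 + 216037} \left(- \frac{1}{570528}\right) = \frac{1}{378295} \left(- \frac{1}{570528}\right) = - \frac{1}{215827889760}$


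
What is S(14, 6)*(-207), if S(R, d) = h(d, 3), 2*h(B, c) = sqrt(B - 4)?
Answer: -207*sqrt(2)/2 ≈ -146.37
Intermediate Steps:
h(B, c) = sqrt(-4 + B)/2 (h(B, c) = sqrt(B - 4)/2 = sqrt(-4 + B)/2)
S(R, d) = sqrt(-4 + d)/2
S(14, 6)*(-207) = (sqrt(-4 + 6)/2)*(-207) = (sqrt(2)/2)*(-207) = -207*sqrt(2)/2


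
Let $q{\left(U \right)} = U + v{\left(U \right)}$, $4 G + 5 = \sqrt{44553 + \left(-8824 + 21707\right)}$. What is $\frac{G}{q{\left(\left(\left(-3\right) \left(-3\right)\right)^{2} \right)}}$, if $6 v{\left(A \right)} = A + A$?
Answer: $- \frac{5}{432} + \frac{\sqrt{14359}}{216} \approx 0.54319$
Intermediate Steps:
$v{\left(A \right)} = \frac{A}{3}$ ($v{\left(A \right)} = \frac{A + A}{6} = \frac{2 A}{6} = \frac{A}{3}$)
$G = - \frac{5}{4} + \frac{\sqrt{14359}}{2}$ ($G = - \frac{5}{4} + \frac{\sqrt{44553 + \left(-8824 + 21707\right)}}{4} = - \frac{5}{4} + \frac{\sqrt{44553 + 12883}}{4} = - \frac{5}{4} + \frac{\sqrt{57436}}{4} = - \frac{5}{4} + \frac{2 \sqrt{14359}}{4} = - \frac{5}{4} + \frac{\sqrt{14359}}{2} \approx 58.665$)
$q{\left(U \right)} = \frac{4 U}{3}$ ($q{\left(U \right)} = U + \frac{U}{3} = \frac{4 U}{3}$)
$\frac{G}{q{\left(\left(\left(-3\right) \left(-3\right)\right)^{2} \right)}} = \frac{- \frac{5}{4} + \frac{\sqrt{14359}}{2}}{\frac{4}{3} \left(\left(-3\right) \left(-3\right)\right)^{2}} = \frac{- \frac{5}{4} + \frac{\sqrt{14359}}{2}}{\frac{4}{3} \cdot 9^{2}} = \frac{- \frac{5}{4} + \frac{\sqrt{14359}}{2}}{\frac{4}{3} \cdot 81} = \frac{- \frac{5}{4} + \frac{\sqrt{14359}}{2}}{108} = \left(- \frac{5}{4} + \frac{\sqrt{14359}}{2}\right) \frac{1}{108} = - \frac{5}{432} + \frac{\sqrt{14359}}{216}$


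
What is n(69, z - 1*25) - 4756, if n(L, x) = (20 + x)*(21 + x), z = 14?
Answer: -4666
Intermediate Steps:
n(69, z - 1*25) - 4756 = (420 + (14 - 1*25)**2 + 41*(14 - 1*25)) - 4756 = (420 + (14 - 25)**2 + 41*(14 - 25)) - 4756 = (420 + (-11)**2 + 41*(-11)) - 4756 = (420 + 121 - 451) - 4756 = 90 - 4756 = -4666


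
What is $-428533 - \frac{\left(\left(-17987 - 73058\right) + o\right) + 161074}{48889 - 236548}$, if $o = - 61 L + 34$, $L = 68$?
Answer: $- \frac{80418008332}{187659} \approx -4.2853 \cdot 10^{5}$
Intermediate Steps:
$o = -4114$ ($o = \left(-61\right) 68 + 34 = -4148 + 34 = -4114$)
$-428533 - \frac{\left(\left(-17987 - 73058\right) + o\right) + 161074}{48889 - 236548} = -428533 - \frac{\left(\left(-17987 - 73058\right) - 4114\right) + 161074}{48889 - 236548} = -428533 - \frac{\left(-91045 - 4114\right) + 161074}{-187659} = -428533 - \left(-95159 + 161074\right) \left(- \frac{1}{187659}\right) = -428533 - 65915 \left(- \frac{1}{187659}\right) = -428533 - - \frac{65915}{187659} = -428533 + \frac{65915}{187659} = - \frac{80418008332}{187659}$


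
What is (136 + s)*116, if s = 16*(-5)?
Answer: 6496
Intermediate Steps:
s = -80
(136 + s)*116 = (136 - 80)*116 = 56*116 = 6496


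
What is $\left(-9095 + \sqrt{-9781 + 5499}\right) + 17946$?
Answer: $8851 + i \sqrt{4282} \approx 8851.0 + 65.437 i$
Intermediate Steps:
$\left(-9095 + \sqrt{-9781 + 5499}\right) + 17946 = \left(-9095 + \sqrt{-4282}\right) + 17946 = \left(-9095 + i \sqrt{4282}\right) + 17946 = 8851 + i \sqrt{4282}$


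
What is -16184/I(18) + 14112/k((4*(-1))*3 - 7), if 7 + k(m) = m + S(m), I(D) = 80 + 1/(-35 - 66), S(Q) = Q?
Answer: -20840792/40395 ≈ -515.92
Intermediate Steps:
I(D) = 8079/101 (I(D) = 80 + 1/(-101) = 80 - 1/101 = 8079/101)
k(m) = -7 + 2*m (k(m) = -7 + (m + m) = -7 + 2*m)
-16184/I(18) + 14112/k((4*(-1))*3 - 7) = -16184/8079/101 + 14112/(-7 + 2*((4*(-1))*3 - 7)) = -16184*101/8079 + 14112/(-7 + 2*(-4*3 - 7)) = -1634584/8079 + 14112/(-7 + 2*(-12 - 7)) = -1634584/8079 + 14112/(-7 + 2*(-19)) = -1634584/8079 + 14112/(-7 - 38) = -1634584/8079 + 14112/(-45) = -1634584/8079 + 14112*(-1/45) = -1634584/8079 - 1568/5 = -20840792/40395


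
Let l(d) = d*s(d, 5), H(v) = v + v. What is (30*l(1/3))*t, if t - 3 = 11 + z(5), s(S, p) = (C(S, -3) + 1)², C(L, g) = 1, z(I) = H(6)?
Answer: 1040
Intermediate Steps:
H(v) = 2*v
z(I) = 12 (z(I) = 2*6 = 12)
s(S, p) = 4 (s(S, p) = (1 + 1)² = 2² = 4)
t = 26 (t = 3 + (11 + 12) = 3 + 23 = 26)
l(d) = 4*d (l(d) = d*4 = 4*d)
(30*l(1/3))*t = (30*(4/3))*26 = 40*26 = 1040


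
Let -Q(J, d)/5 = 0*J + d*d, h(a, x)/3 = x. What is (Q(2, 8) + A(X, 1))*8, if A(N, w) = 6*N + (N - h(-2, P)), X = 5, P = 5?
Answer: -2400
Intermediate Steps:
h(a, x) = 3*x
Q(J, d) = -5*d**2 (Q(J, d) = -5*(0*J + d*d) = -5*(0 + d**2) = -5*d**2)
A(N, w) = -15 + 7*N (A(N, w) = 6*N + (N - 3*5) = 6*N + (N - 1*15) = 6*N + (N - 15) = 6*N + (-15 + N) = -15 + 7*N)
(Q(2, 8) + A(X, 1))*8 = (-5*8**2 + (-15 + 7*5))*8 = (-5*64 + (-15 + 35))*8 = (-320 + 20)*8 = -300*8 = -2400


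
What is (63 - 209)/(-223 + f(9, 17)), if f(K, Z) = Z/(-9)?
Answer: 657/1012 ≈ 0.64921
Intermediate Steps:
f(K, Z) = -Z/9 (f(K, Z) = Z*(-1/9) = -Z/9)
(63 - 209)/(-223 + f(9, 17)) = (63 - 209)/(-223 - 1/9*17) = -146/(-223 - 17/9) = -146/(-2024/9) = -146*(-9/2024) = 657/1012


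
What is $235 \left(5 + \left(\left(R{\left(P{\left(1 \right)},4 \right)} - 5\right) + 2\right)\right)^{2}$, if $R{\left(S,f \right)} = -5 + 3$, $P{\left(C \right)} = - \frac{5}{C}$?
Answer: $0$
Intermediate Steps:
$R{\left(S,f \right)} = -2$
$235 \left(5 + \left(\left(R{\left(P{\left(1 \right)},4 \right)} - 5\right) + 2\right)\right)^{2} = 235 \left(5 + \left(\left(-2 - 5\right) + 2\right)\right)^{2} = 235 \left(5 + \left(-7 + 2\right)\right)^{2} = 235 \left(5 - 5\right)^{2} = 235 \cdot 0^{2} = 235 \cdot 0 = 0$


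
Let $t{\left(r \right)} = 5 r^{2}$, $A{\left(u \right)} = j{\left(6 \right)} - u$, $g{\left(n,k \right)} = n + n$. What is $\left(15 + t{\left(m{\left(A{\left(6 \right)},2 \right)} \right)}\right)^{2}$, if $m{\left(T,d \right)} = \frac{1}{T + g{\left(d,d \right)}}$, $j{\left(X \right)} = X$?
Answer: $\frac{60025}{256} \approx 234.47$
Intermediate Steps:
$g{\left(n,k \right)} = 2 n$
$A{\left(u \right)} = 6 - u$
$m{\left(T,d \right)} = \frac{1}{T + 2 d}$
$\left(15 + t{\left(m{\left(A{\left(6 \right)},2 \right)} \right)}\right)^{2} = \left(15 + 5 \left(\frac{1}{\left(6 - 6\right) + 2 \cdot 2}\right)^{2}\right)^{2} = \left(15 + 5 \left(\frac{1}{\left(6 - 6\right) + 4}\right)^{2}\right)^{2} = \left(15 + 5 \left(\frac{1}{0 + 4}\right)^{2}\right)^{2} = \left(15 + 5 \left(\frac{1}{4}\right)^{2}\right)^{2} = \left(15 + \frac{5}{16}\right)^{2} = \left(\frac{245}{16}\right)^{2} = \frac{60025}{256}$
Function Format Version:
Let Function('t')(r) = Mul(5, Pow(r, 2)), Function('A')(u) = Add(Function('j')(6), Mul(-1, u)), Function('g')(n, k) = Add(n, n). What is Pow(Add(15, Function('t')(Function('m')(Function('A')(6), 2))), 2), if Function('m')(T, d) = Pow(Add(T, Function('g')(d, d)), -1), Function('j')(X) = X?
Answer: Rational(60025, 256) ≈ 234.47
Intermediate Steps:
Function('g')(n, k) = Mul(2, n)
Function('A')(u) = Add(6, Mul(-1, u))
Function('m')(T, d) = Pow(Add(T, Mul(2, d)), -1)
Pow(Add(15, Function('t')(Function('m')(Function('A')(6), 2))), 2) = Pow(Add(15, Mul(5, Pow(Pow(Add(Add(6, Mul(-1, 6)), Mul(2, 2)), -1), 2))), 2) = Pow(Add(15, Mul(5, Pow(Pow(Add(Add(6, -6), 4), -1), 2))), 2) = Pow(Add(15, Mul(5, Pow(Pow(Add(0, 4), -1), 2))), 2) = Pow(Add(15, Mul(5, Pow(Pow(4, -1), 2))), 2) = Pow(Add(15, Mul(5, Pow(Rational(1, 4), 2))), 2) = Pow(Add(15, Mul(5, Rational(1, 16))), 2) = Pow(Add(15, Rational(5, 16)), 2) = Pow(Rational(245, 16), 2) = Rational(60025, 256)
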